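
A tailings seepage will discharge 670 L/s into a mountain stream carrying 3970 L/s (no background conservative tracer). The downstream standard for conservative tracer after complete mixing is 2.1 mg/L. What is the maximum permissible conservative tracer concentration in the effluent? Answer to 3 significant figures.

At the limit, (Qr·Cr + Qe·Cₑ)/(Qr + Qe) = 2.1:
Cₑ = (4640·2.1 − 3970·0) / 670.0 = 14.54 mg/L.

14.5 mg/L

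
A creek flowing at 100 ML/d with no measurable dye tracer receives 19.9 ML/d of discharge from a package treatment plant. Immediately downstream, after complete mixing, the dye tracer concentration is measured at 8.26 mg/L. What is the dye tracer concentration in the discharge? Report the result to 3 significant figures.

Mass balance: 100.0·0 + 19.90·Cₑ = 119.9·8.260
→ Cₑ = (119.9·8.260 − 100.0·0) / 19.90 = 49.77 mg/L.

49.8 mg/L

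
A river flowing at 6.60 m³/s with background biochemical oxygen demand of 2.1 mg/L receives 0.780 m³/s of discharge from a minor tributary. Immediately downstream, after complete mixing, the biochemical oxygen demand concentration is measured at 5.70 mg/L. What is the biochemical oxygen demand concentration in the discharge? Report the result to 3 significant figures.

Mass balance: 6.600·2.100 + 0.7800·Cₑ = 7.380·5.700
→ Cₑ = (7.380·5.700 − 6.600·2.100) / 0.7800 = 36.16 mg/L.

36.2 mg/L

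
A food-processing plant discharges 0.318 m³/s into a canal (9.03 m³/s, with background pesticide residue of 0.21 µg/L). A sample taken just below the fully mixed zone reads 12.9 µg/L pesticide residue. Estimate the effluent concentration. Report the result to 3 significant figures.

373 µg/L

Mass balance: 9.030·0.2100 + 0.3180·Cₑ = 9.348·12.90
→ Cₑ = (9.348·12.90 − 9.030·0.2100) / 0.3180 = 373.2 µg/L.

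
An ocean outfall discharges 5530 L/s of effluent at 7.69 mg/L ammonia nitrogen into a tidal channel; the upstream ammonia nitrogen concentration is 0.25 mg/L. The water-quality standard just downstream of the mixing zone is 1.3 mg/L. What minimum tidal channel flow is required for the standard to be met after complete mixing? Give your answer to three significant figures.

33700 L/s

Set C_mix = 1.3: (Q·0.2500 + 5530·7.690) / (Q + 5530) = 1.3
→ Q = 5530·(7.690 − 1.3)/(1.3 − 0.2500) = 33650 L/s.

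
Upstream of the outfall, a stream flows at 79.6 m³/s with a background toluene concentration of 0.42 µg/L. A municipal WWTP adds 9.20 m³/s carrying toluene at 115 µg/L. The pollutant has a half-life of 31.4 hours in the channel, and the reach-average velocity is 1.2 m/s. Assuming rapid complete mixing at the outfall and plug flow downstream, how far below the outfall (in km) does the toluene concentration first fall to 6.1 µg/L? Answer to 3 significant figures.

Mixed concentration C = ΣQC/ΣQ = (79.60·0.4200 + 9.200·115.0) / 88.80 = 1091/88.80 = 12.29 µg/L.
Half-life 31.4 h → k = ln 2 / 31.4 = 0.02207 h⁻¹ = 0.5298 d⁻¹.
Set 12.29·exp(−k·t) = 6.1 → t = ln(12.29/6.1)/k = 114300 s = 31.74 h.
Distance = v·t = 1.2·114300 = 137100 m = 137.1 km.

137 km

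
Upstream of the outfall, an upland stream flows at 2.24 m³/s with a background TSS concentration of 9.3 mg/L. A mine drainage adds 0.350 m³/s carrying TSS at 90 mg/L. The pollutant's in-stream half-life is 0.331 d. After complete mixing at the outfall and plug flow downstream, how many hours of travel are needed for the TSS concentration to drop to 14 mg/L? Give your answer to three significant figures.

Mixed concentration C = ΣQC/ΣQ = (2.240·9.300 + 0.3500·90.00) / 2.590 = 52.33/2.590 = 20.21 mg/L.
Half-life 0.331 d → k = ln 2 / 0.331 = 2.094 d⁻¹.
20.21·exp(−k·t) = 14 → t = ln(20.21/14)/k = 15140 s = 4.205 h.

4.20 h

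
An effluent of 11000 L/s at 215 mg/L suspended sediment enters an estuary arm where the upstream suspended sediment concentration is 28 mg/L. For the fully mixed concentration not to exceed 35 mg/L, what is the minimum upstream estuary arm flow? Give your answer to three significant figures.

Set C_mix = 35: (Q·28.00 + 11000·215.0) / (Q + 11000) = 35
→ Q = 11000·(215.0 − 35)/(35 − 28.00) = 282900 L/s.

283000 L/s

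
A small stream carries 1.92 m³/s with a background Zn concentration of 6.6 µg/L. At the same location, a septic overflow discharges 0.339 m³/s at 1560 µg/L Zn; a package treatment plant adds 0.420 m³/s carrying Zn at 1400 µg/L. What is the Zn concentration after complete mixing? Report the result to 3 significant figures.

Conservation of mass: C = (1.920·6.600 + 0.3390·1560 + 0.4200·1400) / 2.679 = 1130/2.679 = 421.6 µg/L.

422 µg/L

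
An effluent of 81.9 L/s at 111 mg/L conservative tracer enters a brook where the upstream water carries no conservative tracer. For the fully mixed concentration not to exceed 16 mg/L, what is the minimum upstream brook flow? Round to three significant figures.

Set C_mix = 16: (Q·0 + 81.90·111.0) / (Q + 81.90) = 16
→ Q = 81.90·(111.0 − 16)/(16 − 0) = 486.3 L/s.

486 L/s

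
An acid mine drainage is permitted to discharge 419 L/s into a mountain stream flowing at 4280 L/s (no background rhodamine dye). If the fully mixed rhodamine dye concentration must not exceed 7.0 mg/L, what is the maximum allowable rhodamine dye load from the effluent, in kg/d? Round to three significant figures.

Mass balance at the limit: 4280·0 + 419.0·Cₑ = 4699·7.0 → Cₑ = 78.50 mg/L.
419.0 L/s = 0.4190 m³/s. Load = 0.4190 m³/s × 78.50 g/m³ × 86 400 s/d = 2842 kg/d.

2840 kg/d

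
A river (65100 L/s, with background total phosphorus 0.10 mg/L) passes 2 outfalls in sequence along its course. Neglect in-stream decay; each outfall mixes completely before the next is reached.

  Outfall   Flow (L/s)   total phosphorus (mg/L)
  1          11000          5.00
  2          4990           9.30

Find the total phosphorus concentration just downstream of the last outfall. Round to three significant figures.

Below outfall 1: Q → 76100 L/s, C = (65100·0.1000 + 11000·5.000)/76100 = 0.8083 mg/L.
Below outfall 2: Q → 81090 L/s, C = (76100·0.8083 + 4990·9.300)/81090 = 1.331 mg/L.

1.33 mg/L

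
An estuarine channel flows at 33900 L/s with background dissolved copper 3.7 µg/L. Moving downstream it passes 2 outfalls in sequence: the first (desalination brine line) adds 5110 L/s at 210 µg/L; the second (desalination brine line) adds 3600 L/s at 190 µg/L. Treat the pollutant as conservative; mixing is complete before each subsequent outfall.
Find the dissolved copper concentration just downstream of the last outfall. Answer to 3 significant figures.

Outfall 1: combined Q = 39010 L/s; C = (33900·3.700 + 5110·210.0)/39010 = 30.72 µg/L.
Outfall 2: combined Q = 42610 L/s; C = (39010·30.72 + 3600·190.0)/42610 = 44.18 µg/L.

44.2 µg/L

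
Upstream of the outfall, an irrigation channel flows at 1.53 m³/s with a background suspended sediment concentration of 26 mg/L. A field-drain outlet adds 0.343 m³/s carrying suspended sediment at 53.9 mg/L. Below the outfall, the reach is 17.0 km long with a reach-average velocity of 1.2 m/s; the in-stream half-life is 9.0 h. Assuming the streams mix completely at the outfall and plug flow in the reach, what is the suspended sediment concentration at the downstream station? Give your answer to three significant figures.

23.0 mg/L

After mixing, C = (1.530·26.00 + 0.3430·53.90) / 1.873 = 58.27/1.873 = 31.11 mg/L.
Travel time t = 17.0·1000 / 1.2 = 14170 s = 3.935 h.
Half-life 9.0 h → k = ln 2 / 9.0 = 0.07702 h⁻¹ = 1.848 d⁻¹.
After decay, C = 31.11 × e^(−kt) = 31.11 × 0.7385 = 22.98 mg/L.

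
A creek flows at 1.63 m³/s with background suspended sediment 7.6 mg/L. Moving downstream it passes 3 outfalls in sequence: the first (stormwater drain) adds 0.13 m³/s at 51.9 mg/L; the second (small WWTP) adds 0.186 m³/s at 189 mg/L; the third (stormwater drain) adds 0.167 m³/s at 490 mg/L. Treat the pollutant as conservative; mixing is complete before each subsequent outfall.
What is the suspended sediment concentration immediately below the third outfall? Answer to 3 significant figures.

Below outfall 1: Q → 1.760 m³/s, C = (1.630·7.600 + 0.1300·51.90)/1.760 = 10.87 mg/L.
Below outfall 2: Q → 1.946 m³/s, C = (1.760·10.87 + 0.1860·189.0)/1.946 = 27.90 mg/L.
Below outfall 3: Q → 2.113 m³/s, C = (1.946·27.90 + 0.1670·490.0)/2.113 = 64.42 mg/L.

64.4 mg/L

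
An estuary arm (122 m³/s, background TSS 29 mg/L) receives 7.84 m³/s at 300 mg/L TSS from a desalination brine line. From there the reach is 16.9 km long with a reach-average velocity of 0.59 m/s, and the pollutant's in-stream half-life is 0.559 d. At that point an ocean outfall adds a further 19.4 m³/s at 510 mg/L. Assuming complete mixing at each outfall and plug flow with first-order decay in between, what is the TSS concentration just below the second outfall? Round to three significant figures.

Mass balance: C = (122.0·29.00 + 7.840·300.0) / 129.8 = 5890/129.8 = 45.36 mg/L; combined flow 129.8 m³/s.
Travel time t = 16.9·1000 / 0.59 = 28640 s = 7.957 h.
Half-life 0.559 d → k = ln 2 / 0.559 = 1.240 d⁻¹.
Decay over the reach: 45.36·exp(−kt) = 45.36·0.6629 = 30.07 mg/L.
At the second outfall, C = (129.8·30.07 + 19.40·510.0) / (129.8 + 19.40) = 92.46 mg/L.

92.5 mg/L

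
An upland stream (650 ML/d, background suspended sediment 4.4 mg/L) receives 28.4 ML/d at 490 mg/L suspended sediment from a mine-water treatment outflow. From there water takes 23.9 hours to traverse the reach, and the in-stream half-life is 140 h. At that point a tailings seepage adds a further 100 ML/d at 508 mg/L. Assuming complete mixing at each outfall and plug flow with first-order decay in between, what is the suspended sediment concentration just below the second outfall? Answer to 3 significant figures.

84.4 mg/L

After mixing, C = (650.0·4.400 + 28.40·490.0) / 678.4 = 16780/678.4 = 24.73 mg/L; combined flow 678.4 ML/d.
Half-life 140 h → k = ln 2 / 140 = 0.004951 h⁻¹ = 0.1188 d⁻¹.
After decay, C = 24.73 × e^(−kt) = 24.73 × 0.8884 = 21.97 mg/L.
At the second outfall, C = (678.4·21.97 + 100.0·508.0) / (678.4 + 100.0) = 84.41 mg/L.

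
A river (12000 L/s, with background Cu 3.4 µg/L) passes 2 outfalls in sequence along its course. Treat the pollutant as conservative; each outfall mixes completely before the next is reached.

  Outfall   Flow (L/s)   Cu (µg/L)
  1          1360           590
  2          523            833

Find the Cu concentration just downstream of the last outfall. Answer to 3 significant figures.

92.1 µg/L

Below outfall 1: Q → 13360 L/s, C = (12000·3.400 + 1360·590.0)/13360 = 63.11 µg/L.
Below outfall 2: Q → 13880 L/s, C = (13360·63.11 + 523.0·833.0)/13880 = 92.12 µg/L.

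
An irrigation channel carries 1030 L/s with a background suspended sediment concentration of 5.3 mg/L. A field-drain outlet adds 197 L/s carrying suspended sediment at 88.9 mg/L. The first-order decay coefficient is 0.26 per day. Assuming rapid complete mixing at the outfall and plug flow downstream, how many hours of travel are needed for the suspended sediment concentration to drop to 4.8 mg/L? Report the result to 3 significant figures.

After mixing, C = (1030·5.300 + 197.0·88.90) / 1227 = 22970/1227 = 18.72 mg/L.
18.72·exp(−k·t) = 4.8 → t = ln(18.72/4.8)/k = 452300 s = 125.6 h.

126 h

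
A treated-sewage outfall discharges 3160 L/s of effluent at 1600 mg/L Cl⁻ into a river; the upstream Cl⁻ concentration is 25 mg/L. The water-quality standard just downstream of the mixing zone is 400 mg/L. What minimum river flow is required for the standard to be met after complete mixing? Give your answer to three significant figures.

Set C_mix = 400: (Q·25.00 + 3160·1600) / (Q + 3160) = 400
→ Q = 3160·(1600 − 400)/(400 − 25.00) = 10110 L/s.

10100 L/s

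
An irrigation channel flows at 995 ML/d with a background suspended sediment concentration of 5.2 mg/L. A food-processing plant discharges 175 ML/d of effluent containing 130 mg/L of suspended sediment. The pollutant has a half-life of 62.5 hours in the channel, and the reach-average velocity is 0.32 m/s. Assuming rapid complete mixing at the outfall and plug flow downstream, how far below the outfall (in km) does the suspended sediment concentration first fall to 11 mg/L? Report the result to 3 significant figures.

80.5 km

Mass balance: C = (995.0·5.200 + 175.0·130.0) / 1170 = 27920/1170 = 23.87 mg/L.
Half-life 62.5 h → k = ln 2 / 62.5 = 0.01109 h⁻¹ = 0.2662 d⁻¹.
Set 23.87·exp(−k·t) = 11 → t = ln(23.87/11)/k = 251400 s = 69.84 h.
Distance = v·t = 0.32·251400 = 80460 m = 80.46 km.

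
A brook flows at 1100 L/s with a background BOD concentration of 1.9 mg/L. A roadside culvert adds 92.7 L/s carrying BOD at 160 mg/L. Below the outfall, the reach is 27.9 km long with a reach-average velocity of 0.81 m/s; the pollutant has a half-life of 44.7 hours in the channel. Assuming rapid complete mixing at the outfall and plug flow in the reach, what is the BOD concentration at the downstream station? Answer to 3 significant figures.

12.2 mg/L

Mass balance: C = (1100·1.900 + 92.70·160.0) / 1193 = 16920/1193 = 14.19 mg/L.
Travel time t = 27.9·1000 / 0.81 = 34440 s = 9.568 h.
Half-life 44.7 h → k = ln 2 / 44.7 = 0.01551 h⁻¹ = 0.3722 d⁻¹.
First-order decay: C = 14.19·exp(−k·t) = 14.19·0.8621 = 12.23 mg/L.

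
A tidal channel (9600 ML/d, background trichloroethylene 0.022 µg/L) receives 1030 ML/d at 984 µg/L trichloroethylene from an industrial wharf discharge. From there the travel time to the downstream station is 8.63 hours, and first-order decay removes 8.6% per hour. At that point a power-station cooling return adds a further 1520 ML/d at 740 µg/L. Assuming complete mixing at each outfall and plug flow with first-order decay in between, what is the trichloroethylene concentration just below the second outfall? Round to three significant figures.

Mixed concentration C = ΣQC/ΣQ = (9600·0.02200 + 1030·984.0) / 10630 = 1014000/10630 = 95.37 µg/L; combined flow 10630 ML/d.
8.6%/h lost → k = −ln(1 − 0.086) = 0.08992 h⁻¹.
Decay over the reach: 95.37·exp(−kt) = 95.37·0.4602 = 43.89 µg/L.
At the second outfall, C = (10630·43.89 + 1520·740.0) / (10630 + 1520) = 131.0 µg/L.

131 µg/L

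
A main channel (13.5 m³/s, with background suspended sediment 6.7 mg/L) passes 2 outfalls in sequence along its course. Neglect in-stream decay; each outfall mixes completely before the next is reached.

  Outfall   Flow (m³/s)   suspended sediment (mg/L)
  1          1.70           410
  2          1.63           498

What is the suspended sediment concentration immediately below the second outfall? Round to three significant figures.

After outfall 1: Q = 13.50 + 1.700 = 15.20 m³/s; C = (13.50·6.700 + 1.700·410.0)/15.20 = 51.81 mg/L.
After outfall 2: Q = 15.20 + 1.630 = 16.83 m³/s; C = (15.20·51.81 + 1.630·498.0)/16.83 = 95.02 mg/L.

95.0 mg/L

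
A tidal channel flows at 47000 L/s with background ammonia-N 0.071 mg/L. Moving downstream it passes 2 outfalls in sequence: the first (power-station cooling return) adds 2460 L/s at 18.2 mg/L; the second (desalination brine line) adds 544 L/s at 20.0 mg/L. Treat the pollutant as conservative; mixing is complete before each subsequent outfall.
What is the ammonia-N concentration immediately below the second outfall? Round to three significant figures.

Outfall 1: combined Q = 49460 L/s; C = (47000·0.07100 + 2460·18.20)/49460 = 0.9727 mg/L.
Outfall 2: combined Q = 50000 L/s; C = (49460·0.9727 + 544.0·20.00)/50000 = 1.180 mg/L.

1.18 mg/L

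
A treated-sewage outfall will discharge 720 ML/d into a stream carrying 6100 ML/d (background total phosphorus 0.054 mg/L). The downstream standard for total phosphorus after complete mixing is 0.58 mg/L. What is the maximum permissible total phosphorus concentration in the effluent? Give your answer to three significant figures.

At the limit, (Qr·Cr + Qe·Cₑ)/(Qr + Qe) = 0.58:
Cₑ = (6820·0.58 − 6100·0.05400) / 720.0 = 5.036 mg/L.

5.04 mg/L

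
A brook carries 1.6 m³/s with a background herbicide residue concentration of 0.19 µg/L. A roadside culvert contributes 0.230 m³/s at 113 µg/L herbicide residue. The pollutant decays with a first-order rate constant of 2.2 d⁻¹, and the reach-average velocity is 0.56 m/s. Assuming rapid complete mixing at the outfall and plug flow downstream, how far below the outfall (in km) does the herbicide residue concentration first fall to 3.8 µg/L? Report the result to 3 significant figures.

Flow-weighted average: C = (1.600·0.1900 + 0.2300·113.0) / 1.830 = 26.29/1.830 = 14.37 µg/L.
Set 14.37·exp(−k·t) = 3.8 → t = ln(14.37/3.8)/k = 52230 s = 14.51 h.
Distance = v·t = 0.56·52230 = 29250 m = 29.25 km.

29.3 km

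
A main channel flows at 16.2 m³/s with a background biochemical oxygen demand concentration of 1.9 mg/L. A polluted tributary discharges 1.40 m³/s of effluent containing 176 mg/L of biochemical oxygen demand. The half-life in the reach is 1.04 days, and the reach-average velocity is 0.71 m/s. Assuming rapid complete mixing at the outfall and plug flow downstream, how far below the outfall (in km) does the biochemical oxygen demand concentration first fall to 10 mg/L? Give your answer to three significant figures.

Mixed concentration C = ΣQC/ΣQ = (16.20·1.900 + 1.400·176.0) / 17.60 = 277.2/17.60 = 15.75 mg/L.
Half-life 1.04 d → k = ln 2 / 1.04 = 0.6665 d⁻¹.
Set 15.75·exp(−k·t) = 10 → t = ln(15.75/10)/k = 58880 s = 16.35 h.
Distance = v·t = 0.71·58880 = 41800 m = 41.80 km.

41.8 km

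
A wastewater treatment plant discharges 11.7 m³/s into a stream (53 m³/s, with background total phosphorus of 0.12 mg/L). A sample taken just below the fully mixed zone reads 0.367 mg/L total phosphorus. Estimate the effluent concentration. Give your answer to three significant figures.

Mass balance: 53.00·0.1200 + 11.70·Cₑ = 64.70·0.3670
→ Cₑ = (64.70·0.3670 − 53.00·0.1200) / 11.70 = 1.486 mg/L.

1.49 mg/L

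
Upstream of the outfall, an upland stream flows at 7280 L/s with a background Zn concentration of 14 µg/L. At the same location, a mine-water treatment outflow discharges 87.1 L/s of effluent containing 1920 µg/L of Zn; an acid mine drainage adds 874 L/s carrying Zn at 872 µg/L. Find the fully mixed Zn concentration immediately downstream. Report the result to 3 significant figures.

Conservation of mass: C = (7280·14.00 + 87.10·1920 + 874.0·872.0) / 8241 = 1031000/8241 = 125.1 µg/L.

125 µg/L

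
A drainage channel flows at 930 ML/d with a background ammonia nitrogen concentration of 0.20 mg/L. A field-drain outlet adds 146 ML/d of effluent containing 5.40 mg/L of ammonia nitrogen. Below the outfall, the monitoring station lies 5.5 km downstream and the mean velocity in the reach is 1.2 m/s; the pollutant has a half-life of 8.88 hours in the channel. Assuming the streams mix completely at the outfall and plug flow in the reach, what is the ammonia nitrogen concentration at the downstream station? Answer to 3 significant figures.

0.820 mg/L

Flow-weighted average: C = (930.0·0.2000 + 146.0·5.400) / 1076 = 974.4/1076 = 0.9056 mg/L.
Travel time t = 5.5·1000 / 1.2 = 4583 s = 1.273 h.
Half-life 8.88 h → k = ln 2 / 8.88 = 0.07806 h⁻¹ = 1.873 d⁻¹.
After decay, C = 0.9056 × e^(−kt) = 0.9056 × 0.9054 = 0.8199 mg/L.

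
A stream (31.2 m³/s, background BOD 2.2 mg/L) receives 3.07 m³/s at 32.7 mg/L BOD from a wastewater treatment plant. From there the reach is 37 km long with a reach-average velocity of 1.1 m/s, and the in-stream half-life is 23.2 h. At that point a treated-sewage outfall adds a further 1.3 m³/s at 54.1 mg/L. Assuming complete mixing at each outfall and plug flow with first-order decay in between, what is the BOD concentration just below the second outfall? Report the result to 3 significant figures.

5.57 mg/L

Flow-weighted average: C = (31.20·2.200 + 3.070·32.70) / 34.27 = 169.0/34.27 = 4.932 mg/L; combined flow 34.27 m³/s.
Travel time t = 37·1000 / 1.1 = 33640 s = 9.343 h.
Half-life 23.2 h → k = ln 2 / 23.2 = 0.02988 h⁻¹ = 0.7170 d⁻¹.
First-order decay: C = 4.932·exp(−k·t) = 4.932·0.7564 = 3.731 mg/L.
Second outfall: C = (34.27·3.731 + 1.300·54.10)/35.57 = 5.572 mg/L.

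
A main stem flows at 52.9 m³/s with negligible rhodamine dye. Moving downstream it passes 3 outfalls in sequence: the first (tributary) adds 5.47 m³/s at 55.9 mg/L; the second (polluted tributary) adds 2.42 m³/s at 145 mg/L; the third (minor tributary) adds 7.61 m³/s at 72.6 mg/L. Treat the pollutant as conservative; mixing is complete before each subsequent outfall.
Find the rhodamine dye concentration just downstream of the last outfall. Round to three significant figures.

Below outfall 1: Q → 58.37 m³/s, C = (52.90·0 + 5.470·55.90)/58.37 = 5.239 mg/L.
Below outfall 2: Q → 60.79 m³/s, C = (58.37·5.239 + 2.420·145.0)/60.79 = 10.80 mg/L.
Below outfall 3: Q → 68.40 m³/s, C = (60.79·10.80 + 7.610·72.60)/68.40 = 17.68 mg/L.

17.7 mg/L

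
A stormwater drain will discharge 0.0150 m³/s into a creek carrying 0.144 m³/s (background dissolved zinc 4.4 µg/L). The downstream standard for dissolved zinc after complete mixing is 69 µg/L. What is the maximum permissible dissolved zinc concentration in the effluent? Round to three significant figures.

689 µg/L

At the limit, (Qr·Cr + Qe·Cₑ)/(Qr + Qe) = 69:
Cₑ = (0.1590·69 − 0.1440·4.400) / 0.01500 = 689.2 µg/L.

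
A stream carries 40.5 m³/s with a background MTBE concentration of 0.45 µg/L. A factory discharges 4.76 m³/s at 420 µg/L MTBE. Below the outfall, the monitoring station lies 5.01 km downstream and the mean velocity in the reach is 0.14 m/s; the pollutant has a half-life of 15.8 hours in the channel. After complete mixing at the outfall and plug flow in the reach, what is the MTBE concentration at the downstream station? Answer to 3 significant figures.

28.8 µg/L

Mixed concentration C = ΣQC/ΣQ = (40.50·0.4500 + 4.760·420.0) / 45.26 = 2017/45.26 = 44.57 µg/L.
Travel time t = 5.01·1000 / 0.14 = 35790 s = 9.940 h.
Half-life 15.8 h → k = ln 2 / 15.8 = 0.04387 h⁻¹ = 1.053 d⁻¹.
First-order decay: C = 44.57·exp(−k·t) = 44.57·0.6466 = 28.82 µg/L.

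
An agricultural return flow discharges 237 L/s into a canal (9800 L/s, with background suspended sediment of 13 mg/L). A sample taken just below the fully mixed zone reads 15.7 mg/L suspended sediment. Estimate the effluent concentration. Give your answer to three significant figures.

Mass balance: 9800·13.00 + 237.0·Cₑ = 10040·15.70
→ Cₑ = (10040·15.70 − 9800·13.00) / 237.0 = 127.3 mg/L.

127 mg/L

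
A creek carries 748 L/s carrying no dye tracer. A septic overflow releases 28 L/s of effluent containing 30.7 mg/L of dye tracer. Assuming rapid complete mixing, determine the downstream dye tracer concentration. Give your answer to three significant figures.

Conservation of mass: C = (748.0·0 + 28.00·30.70) / 776.0 = 859.6/776.0 = 1.108 mg/L.

1.11 mg/L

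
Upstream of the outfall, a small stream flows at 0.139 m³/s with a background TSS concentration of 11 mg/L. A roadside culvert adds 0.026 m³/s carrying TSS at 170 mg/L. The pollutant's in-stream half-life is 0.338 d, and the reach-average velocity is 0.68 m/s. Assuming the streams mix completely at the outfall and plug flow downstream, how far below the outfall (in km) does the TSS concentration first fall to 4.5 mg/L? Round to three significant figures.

59.6 km

Flow-weighted average: C = (0.1390·11.00 + 0.02600·170.0) / 0.1650 = 5.949/0.1650 = 36.05 mg/L.
Half-life 0.338 d → k = ln 2 / 0.338 = 2.051 d⁻¹.
Set 36.05·exp(−k·t) = 4.5 → t = ln(36.05/4.5)/k = 87670 s = 24.35 h.
Distance = v·t = 0.68·87670 = 59620 m = 59.62 km.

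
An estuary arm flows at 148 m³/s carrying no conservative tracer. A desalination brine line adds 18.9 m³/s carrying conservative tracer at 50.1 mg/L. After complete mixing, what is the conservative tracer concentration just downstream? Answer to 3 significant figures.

Mass balance: C = (148.0·0 + 18.90·50.10) / 166.9 = 946.9/166.9 = 5.673 mg/L.

5.67 mg/L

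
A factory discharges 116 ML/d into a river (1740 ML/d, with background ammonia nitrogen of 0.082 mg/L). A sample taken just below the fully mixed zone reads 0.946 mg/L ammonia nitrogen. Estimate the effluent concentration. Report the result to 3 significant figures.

13.9 mg/L

Mass balance: 1740·0.08200 + 116.0·Cₑ = 1856·0.9460
→ Cₑ = (1856·0.9460 − 1740·0.08200) / 116.0 = 13.91 mg/L.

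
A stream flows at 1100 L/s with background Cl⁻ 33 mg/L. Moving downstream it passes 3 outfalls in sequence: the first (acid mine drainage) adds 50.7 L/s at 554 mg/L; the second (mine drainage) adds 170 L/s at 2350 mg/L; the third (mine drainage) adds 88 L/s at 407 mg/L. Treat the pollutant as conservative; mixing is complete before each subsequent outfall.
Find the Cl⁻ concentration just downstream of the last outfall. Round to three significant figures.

Outfall 1: combined Q = 1151 L/s; C = (1100·33.00 + 50.70·554.0)/1151 = 55.96 mg/L.
Outfall 2: combined Q = 1321 L/s; C = (1151·55.96 + 170.0·2350)/1321 = 351.2 mg/L.
Outfall 3: combined Q = 1409 L/s; C = (1321·351.2 + 88.00·407.0)/1409 = 354.7 mg/L.

355 mg/L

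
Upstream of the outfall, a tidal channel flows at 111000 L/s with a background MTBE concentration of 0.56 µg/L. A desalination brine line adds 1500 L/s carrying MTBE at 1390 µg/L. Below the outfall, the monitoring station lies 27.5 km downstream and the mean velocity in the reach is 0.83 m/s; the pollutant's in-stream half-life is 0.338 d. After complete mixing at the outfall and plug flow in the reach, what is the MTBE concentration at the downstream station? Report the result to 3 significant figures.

After mixing, C = (111000·0.5600 + 1500·1390) / 112500 = 2147000/112500 = 19.09 µg/L.
Travel time t = 27.5·1000 / 0.83 = 33130 s = 9.203 h.
Half-life 0.338 d → k = ln 2 / 0.338 = 2.051 d⁻¹.
After decay, C = 19.09 × e^(−kt) = 19.09 × 0.4555 = 8.693 µg/L.

8.69 µg/L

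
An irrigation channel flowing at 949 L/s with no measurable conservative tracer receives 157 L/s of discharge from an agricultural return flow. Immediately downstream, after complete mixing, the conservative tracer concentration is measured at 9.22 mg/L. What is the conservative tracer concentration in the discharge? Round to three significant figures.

65.0 mg/L

Mass balance: 949.0·0 + 157.0·Cₑ = 1106·9.220
→ Cₑ = (1106·9.220 − 949.0·0) / 157.0 = 64.95 mg/L.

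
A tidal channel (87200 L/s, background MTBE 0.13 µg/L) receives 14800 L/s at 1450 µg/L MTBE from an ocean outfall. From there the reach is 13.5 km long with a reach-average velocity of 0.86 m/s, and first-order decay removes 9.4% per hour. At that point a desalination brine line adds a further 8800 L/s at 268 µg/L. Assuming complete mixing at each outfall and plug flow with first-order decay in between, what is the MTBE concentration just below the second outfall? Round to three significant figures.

147 µg/L

Mixed concentration C = ΣQC/ΣQ = (87200·0.1300 + 14800·1450) / 102000 = 21470000/102000 = 210.5 µg/L; combined flow 102000 L/s.
Travel time t = 13.5·1000 / 0.86 = 15700 s = 4.360 h.
9.4%/h lost → k = −ln(1 − 0.094) = 0.09872 h⁻¹.
Decay over the reach: 210.5·exp(−kt) = 210.5·0.6502 = 136.9 µg/L.
Second outfall: C = (102000·136.9 + 8800·268.0)/110800 = 147.3 µg/L.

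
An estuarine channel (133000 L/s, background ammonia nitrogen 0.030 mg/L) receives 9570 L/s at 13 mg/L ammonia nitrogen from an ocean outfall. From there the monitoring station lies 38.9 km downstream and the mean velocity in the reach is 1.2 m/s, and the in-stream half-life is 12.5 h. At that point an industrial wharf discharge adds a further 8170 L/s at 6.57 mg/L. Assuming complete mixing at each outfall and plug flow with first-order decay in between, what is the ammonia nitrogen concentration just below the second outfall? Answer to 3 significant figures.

0.873 mg/L

After mixing, C = (133000·0.03000 + 9570·13.00) / 142600 = 128400/142600 = 0.9006 mg/L; combined flow 142600 L/s.
Travel time t = 38.9·1000 / 1.2 = 32420 s = 9.005 h.
Half-life 12.5 h → k = ln 2 / 12.5 = 0.05545 h⁻¹ = 1.331 d⁻¹.
Decay over the reach: 0.9006·exp(−kt) = 0.9006·0.6069 = 0.5466 mg/L.
At the second outfall, C = (142600·0.5466 + 8170·6.570) / (142600 + 8170) = 0.8731 mg/L.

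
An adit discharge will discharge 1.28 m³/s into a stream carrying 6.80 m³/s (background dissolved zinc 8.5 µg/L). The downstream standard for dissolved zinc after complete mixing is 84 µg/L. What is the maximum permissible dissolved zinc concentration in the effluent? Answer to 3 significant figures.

485 µg/L

At the limit, (Qr·Cr + Qe·Cₑ)/(Qr + Qe) = 84:
Cₑ = (8.080·84 − 6.800·8.500) / 1.280 = 485.1 µg/L.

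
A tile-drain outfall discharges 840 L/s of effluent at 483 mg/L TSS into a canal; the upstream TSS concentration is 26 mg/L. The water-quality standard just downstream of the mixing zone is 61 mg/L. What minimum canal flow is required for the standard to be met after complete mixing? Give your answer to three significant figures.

10100 L/s

Set C_mix = 61: (Q·26.00 + 840.0·483.0) / (Q + 840.0) = 61
→ Q = 840.0·(483.0 − 61)/(61 − 26.00) = 10130 L/s.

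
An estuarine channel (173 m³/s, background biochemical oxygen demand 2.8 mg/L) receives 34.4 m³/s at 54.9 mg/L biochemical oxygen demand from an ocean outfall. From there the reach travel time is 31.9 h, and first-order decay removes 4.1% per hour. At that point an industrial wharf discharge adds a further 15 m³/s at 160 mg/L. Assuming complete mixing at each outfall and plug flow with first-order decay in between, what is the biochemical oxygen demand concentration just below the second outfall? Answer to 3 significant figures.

13.6 mg/L

Mass balance: C = (173.0·2.800 + 34.40·54.90) / 207.4 = 2373/207.4 = 11.44 mg/L; combined flow 207.4 m³/s.
4.1%/h lost → k = −ln(1 − 0.041) = 0.04186 h⁻¹.
Decay over the reach: 11.44·exp(−kt) = 11.44·0.2630 = 3.010 mg/L.
Second outfall: C = (207.4·3.010 + 15.00·160.0)/222.4 = 13.60 mg/L.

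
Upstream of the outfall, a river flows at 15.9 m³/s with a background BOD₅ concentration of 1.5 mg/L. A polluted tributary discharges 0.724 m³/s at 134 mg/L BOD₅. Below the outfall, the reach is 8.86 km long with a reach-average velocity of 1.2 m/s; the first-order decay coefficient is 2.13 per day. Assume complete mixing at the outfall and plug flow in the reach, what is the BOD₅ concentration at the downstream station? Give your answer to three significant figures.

6.06 mg/L

After mixing, C = (15.90·1.500 + 0.7240·134.0) / 16.62 = 120.9/16.62 = 7.271 mg/L.
Travel time t = 8.86·1000 / 1.2 = 7383 s = 2.051 h.
After decay, C = 7.271 × e^(−kt) = 7.271 × 0.8336 = 6.061 mg/L.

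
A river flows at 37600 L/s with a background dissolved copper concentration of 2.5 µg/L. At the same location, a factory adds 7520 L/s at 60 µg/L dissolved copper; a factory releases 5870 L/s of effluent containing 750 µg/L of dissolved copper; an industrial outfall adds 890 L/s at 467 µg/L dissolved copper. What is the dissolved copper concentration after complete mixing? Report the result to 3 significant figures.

After mixing, C = (37600·2.500 + 7520·60.00 + 5870·750.0 + 890.0·467.0) / 51880 = 5363000/51880 = 103.4 µg/L.

103 µg/L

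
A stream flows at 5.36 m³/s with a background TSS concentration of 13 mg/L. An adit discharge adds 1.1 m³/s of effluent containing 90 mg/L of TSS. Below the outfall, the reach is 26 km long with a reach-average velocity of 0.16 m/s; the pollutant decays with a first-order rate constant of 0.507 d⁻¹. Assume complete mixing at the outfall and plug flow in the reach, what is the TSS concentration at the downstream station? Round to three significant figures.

After mixing, C = (5.360·13.00 + 1.100·90.00) / 6.460 = 168.7/6.460 = 26.11 mg/L.
Travel time t = 26·1000 / 0.16 = 162500 s = 45.14 h.
Applying C = C₀e^(−kt): 26.11 × 0.3854 = 10.06 mg/L.

10.1 mg/L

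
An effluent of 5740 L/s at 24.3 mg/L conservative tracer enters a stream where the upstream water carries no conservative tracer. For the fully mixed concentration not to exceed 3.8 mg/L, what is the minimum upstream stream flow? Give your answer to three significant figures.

Set C_mix = 3.8: (Q·0 + 5740·24.30) / (Q + 5740) = 3.8
→ Q = 5740·(24.30 − 3.8)/(3.8 − 0) = 30970 L/s.

31000 L/s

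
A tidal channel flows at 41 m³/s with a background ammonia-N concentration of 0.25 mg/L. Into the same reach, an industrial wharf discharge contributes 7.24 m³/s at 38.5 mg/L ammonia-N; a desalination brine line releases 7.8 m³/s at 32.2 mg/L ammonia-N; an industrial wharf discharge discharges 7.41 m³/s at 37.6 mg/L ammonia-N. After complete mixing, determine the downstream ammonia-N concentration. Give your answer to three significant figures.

12.9 mg/L

Flow-weighted average: C = (41.00·0.2500 + 7.240·38.50 + 7.800·32.20 + 7.410·37.60) / 63.45 = 818.8/63.45 = 12.90 mg/L.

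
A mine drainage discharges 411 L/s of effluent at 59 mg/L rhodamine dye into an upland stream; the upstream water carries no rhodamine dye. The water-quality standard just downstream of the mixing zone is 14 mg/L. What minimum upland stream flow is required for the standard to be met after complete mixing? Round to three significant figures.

1320 L/s

Set C_mix = 14: (Q·0 + 411.0·59.00) / (Q + 411.0) = 14
→ Q = 411.0·(59.00 − 14)/(14 − 0) = 1321 L/s.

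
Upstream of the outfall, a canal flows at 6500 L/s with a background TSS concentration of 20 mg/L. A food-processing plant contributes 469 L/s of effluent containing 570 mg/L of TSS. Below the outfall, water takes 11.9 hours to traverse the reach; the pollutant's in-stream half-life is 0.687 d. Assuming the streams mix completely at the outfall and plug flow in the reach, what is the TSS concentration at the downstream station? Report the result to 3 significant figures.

34.6 mg/L

Mixed concentration C = ΣQC/ΣQ = (6500·20.00 + 469.0·570.0) / 6969 = 397300/6969 = 57.01 mg/L.
Half-life 0.687 d → k = ln 2 / 0.687 = 1.009 d⁻¹.
First-order decay: C = 57.01·exp(−k·t) = 57.01·0.6064 = 34.57 mg/L.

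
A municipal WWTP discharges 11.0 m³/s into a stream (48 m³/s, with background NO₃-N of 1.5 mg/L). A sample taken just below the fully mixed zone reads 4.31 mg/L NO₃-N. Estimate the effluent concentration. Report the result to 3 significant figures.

Mass balance: 48.00·1.500 + 11.00·Cₑ = 59.00·4.310
→ Cₑ = (59.00·4.310 − 48.00·1.500) / 11.00 = 16.57 mg/L.

16.6 mg/L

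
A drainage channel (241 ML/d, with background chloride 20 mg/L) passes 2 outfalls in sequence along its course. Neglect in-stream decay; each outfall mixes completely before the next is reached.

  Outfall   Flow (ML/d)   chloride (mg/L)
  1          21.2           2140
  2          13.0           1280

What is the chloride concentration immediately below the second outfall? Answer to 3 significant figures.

After outfall 1: Q = 241.0 + 21.20 = 262.2 ML/d; C = (241.0·20.00 + 21.20·2140)/262.2 = 191.4 mg/L.
After outfall 2: Q = 262.2 + 13.00 = 275.2 ML/d; C = (262.2·191.4 + 13.00·1280)/275.2 = 242.8 mg/L.

243 mg/L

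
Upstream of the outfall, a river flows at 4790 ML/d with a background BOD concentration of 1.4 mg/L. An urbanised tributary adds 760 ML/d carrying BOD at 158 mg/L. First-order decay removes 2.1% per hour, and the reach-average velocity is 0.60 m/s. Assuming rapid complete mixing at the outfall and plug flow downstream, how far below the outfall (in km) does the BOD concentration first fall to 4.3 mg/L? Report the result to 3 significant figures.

Mixed concentration C = ΣQC/ΣQ = (4790·1.400 + 760.0·158.0) / 5550 = 126800/5550 = 22.84 mg/L.
2.1%/h lost → k = −ln(1 − 0.021) = 0.02122 h⁻¹.
Set 22.84·exp(−k·t) = 4.3 → t = ln(22.84/4.3)/k = 283300 s = 78.69 h.
Distance = v·t = 0.60·283300 = 170000 m = 170.0 km.

170 km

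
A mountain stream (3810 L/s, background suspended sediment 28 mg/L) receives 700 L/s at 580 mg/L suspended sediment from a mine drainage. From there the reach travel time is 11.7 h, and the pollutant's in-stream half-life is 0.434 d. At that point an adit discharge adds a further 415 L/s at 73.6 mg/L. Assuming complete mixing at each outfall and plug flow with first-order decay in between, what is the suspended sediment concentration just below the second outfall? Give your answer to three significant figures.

54.0 mg/L

After mixing, C = (3810·28.00 + 700.0·580.0) / 4510 = 512700/4510 = 113.7 mg/L; combined flow 4510 L/s.
Half-life 0.434 d → k = ln 2 / 0.434 = 1.597 d⁻¹.
After decay, C = 113.7 × e^(−kt) = 113.7 × 0.4591 = 52.18 mg/L.
At the second outfall, C = (4510·52.18 + 415.0·73.60) / (4510 + 415.0) = 53.99 mg/L.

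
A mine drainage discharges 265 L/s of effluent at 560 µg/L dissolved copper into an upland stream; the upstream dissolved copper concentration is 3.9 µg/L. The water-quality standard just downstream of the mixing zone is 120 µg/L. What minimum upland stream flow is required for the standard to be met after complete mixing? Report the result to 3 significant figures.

Set C_mix = 120: (Q·3.900 + 265.0·560.0) / (Q + 265.0) = 120
→ Q = 265.0·(560.0 − 120)/(120 − 3.900) = 1004 L/s.

1000 L/s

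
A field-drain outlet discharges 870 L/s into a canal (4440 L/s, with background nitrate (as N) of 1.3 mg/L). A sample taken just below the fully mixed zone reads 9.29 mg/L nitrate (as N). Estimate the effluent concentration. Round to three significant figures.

Mass balance: 4440·1.300 + 870.0·Cₑ = 5310·9.290
→ Cₑ = (5310·9.290 − 4440·1.300) / 870.0 = 50.07 mg/L.

50.1 mg/L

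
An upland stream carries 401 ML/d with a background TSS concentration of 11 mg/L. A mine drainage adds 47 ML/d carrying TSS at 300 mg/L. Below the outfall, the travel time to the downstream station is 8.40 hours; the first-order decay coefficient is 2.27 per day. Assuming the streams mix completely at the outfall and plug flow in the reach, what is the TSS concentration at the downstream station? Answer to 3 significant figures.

18.7 mg/L

Conservation of mass: C = (401.0·11.00 + 47.00·300.0) / 448.0 = 18510/448.0 = 41.32 mg/L.
After decay, C = 41.32 × e^(−kt) = 41.32 × 0.4518 = 18.67 mg/L.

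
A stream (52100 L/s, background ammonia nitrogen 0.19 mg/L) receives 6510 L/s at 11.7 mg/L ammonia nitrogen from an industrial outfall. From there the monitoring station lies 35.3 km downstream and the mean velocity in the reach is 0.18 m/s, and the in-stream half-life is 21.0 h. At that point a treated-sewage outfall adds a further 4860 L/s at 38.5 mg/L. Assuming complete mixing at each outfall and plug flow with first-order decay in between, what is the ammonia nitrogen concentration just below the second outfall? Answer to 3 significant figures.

Mixed concentration C = ΣQC/ΣQ = (52100·0.1900 + 6510·11.70) / 58610 = 86070/58610 = 1.468 mg/L; combined flow 58610 L/s.
Travel time t = 35.3·1000 / 0.18 = 196100 s = 54.48 h.
Half-life 21.0 h → k = ln 2 / 21.0 = 0.03301 h⁻¹ = 0.7922 d⁻¹.
First-order decay: C = 1.468·exp(−k·t) = 1.468·0.1656 = 0.2432 mg/L.
Second outfall: C = (58610·0.2432 + 4860·38.50)/63470 = 3.173 mg/L.

3.17 mg/L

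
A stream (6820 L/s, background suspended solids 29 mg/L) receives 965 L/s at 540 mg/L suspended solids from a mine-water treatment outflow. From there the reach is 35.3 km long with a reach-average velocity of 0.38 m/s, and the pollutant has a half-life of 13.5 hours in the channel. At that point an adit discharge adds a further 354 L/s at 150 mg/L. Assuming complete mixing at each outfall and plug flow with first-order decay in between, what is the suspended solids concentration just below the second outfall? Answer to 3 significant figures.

Flow-weighted average: C = (6820·29.00 + 965.0·540.0) / 7785 = 718900/7785 = 92.34 mg/L; combined flow 7785 L/s.
Travel time t = 35.3·1000 / 0.38 = 92890 s = 25.80 h.
Half-life 13.5 h → k = ln 2 / 13.5 = 0.05134 h⁻¹ = 1.232 d⁻¹.
First-order decay: C = 92.34·exp(−k·t) = 92.34·0.2658 = 24.55 mg/L.
At the second outfall, C = (7785·24.55 + 354.0·150.0) / (7785 + 354.0) = 30.00 mg/L.

30.0 mg/L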